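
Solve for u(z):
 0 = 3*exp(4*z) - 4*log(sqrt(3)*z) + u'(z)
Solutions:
 u(z) = C1 + 4*z*log(z) + 2*z*(-2 + log(3)) - 3*exp(4*z)/4


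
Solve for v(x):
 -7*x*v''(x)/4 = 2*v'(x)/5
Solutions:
 v(x) = C1 + C2*x^(27/35)


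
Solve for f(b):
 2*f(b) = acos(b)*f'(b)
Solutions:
 f(b) = C1*exp(2*Integral(1/acos(b), b))


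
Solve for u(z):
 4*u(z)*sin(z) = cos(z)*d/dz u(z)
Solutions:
 u(z) = C1/cos(z)^4


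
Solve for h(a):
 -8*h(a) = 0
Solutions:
 h(a) = 0


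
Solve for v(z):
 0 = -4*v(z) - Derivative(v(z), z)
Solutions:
 v(z) = C1*exp(-4*z)


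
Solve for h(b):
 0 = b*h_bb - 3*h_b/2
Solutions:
 h(b) = C1 + C2*b^(5/2)


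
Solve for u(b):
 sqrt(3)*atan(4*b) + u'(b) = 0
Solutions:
 u(b) = C1 - sqrt(3)*(b*atan(4*b) - log(16*b^2 + 1)/8)


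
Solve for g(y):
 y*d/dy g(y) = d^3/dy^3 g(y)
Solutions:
 g(y) = C1 + Integral(C2*airyai(y) + C3*airybi(y), y)


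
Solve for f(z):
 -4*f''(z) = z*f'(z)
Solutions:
 f(z) = C1 + C2*erf(sqrt(2)*z/4)


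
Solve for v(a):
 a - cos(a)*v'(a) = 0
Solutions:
 v(a) = C1 + Integral(a/cos(a), a)


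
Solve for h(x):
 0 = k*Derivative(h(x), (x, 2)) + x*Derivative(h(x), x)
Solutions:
 h(x) = C1 + C2*sqrt(k)*erf(sqrt(2)*x*sqrt(1/k)/2)


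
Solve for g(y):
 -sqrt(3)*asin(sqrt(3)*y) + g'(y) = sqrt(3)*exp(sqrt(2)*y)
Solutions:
 g(y) = C1 + sqrt(3)*(y*asin(sqrt(3)*y) + sqrt(3)*sqrt(1 - 3*y^2)/3) + sqrt(6)*exp(sqrt(2)*y)/2


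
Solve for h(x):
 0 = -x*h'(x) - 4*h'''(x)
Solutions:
 h(x) = C1 + Integral(C2*airyai(-2^(1/3)*x/2) + C3*airybi(-2^(1/3)*x/2), x)


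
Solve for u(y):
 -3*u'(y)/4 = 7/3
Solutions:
 u(y) = C1 - 28*y/9


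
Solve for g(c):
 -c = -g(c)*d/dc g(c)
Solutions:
 g(c) = -sqrt(C1 + c^2)
 g(c) = sqrt(C1 + c^2)


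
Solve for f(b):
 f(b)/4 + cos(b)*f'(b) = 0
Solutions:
 f(b) = C1*(sin(b) - 1)^(1/8)/(sin(b) + 1)^(1/8)


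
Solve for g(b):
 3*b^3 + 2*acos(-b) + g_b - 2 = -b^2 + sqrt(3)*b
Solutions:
 g(b) = C1 - 3*b^4/4 - b^3/3 + sqrt(3)*b^2/2 - 2*b*acos(-b) + 2*b - 2*sqrt(1 - b^2)


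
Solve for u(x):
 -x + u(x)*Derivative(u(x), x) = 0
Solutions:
 u(x) = -sqrt(C1 + x^2)
 u(x) = sqrt(C1 + x^2)


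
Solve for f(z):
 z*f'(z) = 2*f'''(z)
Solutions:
 f(z) = C1 + Integral(C2*airyai(2^(2/3)*z/2) + C3*airybi(2^(2/3)*z/2), z)


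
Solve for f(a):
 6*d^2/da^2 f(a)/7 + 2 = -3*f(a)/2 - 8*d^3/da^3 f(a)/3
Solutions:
 f(a) = C1*exp(a*(-6 + 3*3^(1/3)/(14*sqrt(2422) + 689)^(1/3) + 3^(2/3)*(14*sqrt(2422) + 689)^(1/3))/56)*sin(3*3^(1/6)*a*(-(14*sqrt(2422) + 689)^(1/3) + 3^(2/3)/(14*sqrt(2422) + 689)^(1/3))/56) + C2*exp(a*(-6 + 3*3^(1/3)/(14*sqrt(2422) + 689)^(1/3) + 3^(2/3)*(14*sqrt(2422) + 689)^(1/3))/56)*cos(3*3^(1/6)*a*(-(14*sqrt(2422) + 689)^(1/3) + 3^(2/3)/(14*sqrt(2422) + 689)^(1/3))/56) + C3*exp(-a*(3*3^(1/3)/(14*sqrt(2422) + 689)^(1/3) + 3 + 3^(2/3)*(14*sqrt(2422) + 689)^(1/3))/28) - 4/3


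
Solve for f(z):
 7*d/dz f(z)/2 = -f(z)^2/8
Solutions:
 f(z) = 28/(C1 + z)


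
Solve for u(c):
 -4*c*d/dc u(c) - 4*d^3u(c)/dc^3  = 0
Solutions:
 u(c) = C1 + Integral(C2*airyai(-c) + C3*airybi(-c), c)


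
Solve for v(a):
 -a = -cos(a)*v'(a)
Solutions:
 v(a) = C1 + Integral(a/cos(a), a)


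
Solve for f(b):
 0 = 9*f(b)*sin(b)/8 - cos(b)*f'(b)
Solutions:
 f(b) = C1/cos(b)^(9/8)


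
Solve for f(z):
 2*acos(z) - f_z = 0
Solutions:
 f(z) = C1 + 2*z*acos(z) - 2*sqrt(1 - z^2)


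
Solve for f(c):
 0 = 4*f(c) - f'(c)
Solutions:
 f(c) = C1*exp(4*c)


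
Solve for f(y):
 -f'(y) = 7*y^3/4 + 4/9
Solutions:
 f(y) = C1 - 7*y^4/16 - 4*y/9


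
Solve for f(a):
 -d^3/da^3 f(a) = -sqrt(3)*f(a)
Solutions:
 f(a) = C3*exp(3^(1/6)*a) + (C1*sin(3^(2/3)*a/2) + C2*cos(3^(2/3)*a/2))*exp(-3^(1/6)*a/2)


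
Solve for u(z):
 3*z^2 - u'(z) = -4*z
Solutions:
 u(z) = C1 + z^3 + 2*z^2


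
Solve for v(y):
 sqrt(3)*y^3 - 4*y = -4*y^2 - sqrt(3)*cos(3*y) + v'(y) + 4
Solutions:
 v(y) = C1 + sqrt(3)*y^4/4 + 4*y^3/3 - 2*y^2 - 4*y + sqrt(3)*sin(3*y)/3


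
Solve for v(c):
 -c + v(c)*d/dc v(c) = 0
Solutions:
 v(c) = -sqrt(C1 + c^2)
 v(c) = sqrt(C1 + c^2)


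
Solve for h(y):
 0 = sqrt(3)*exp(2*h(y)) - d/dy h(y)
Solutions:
 h(y) = log(-sqrt(-1/(C1 + sqrt(3)*y))) - log(2)/2
 h(y) = log(-1/(C1 + sqrt(3)*y))/2 - log(2)/2


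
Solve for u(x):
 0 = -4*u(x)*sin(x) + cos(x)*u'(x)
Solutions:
 u(x) = C1/cos(x)^4


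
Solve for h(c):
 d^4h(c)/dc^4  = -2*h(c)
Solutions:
 h(c) = (C1*sin(2^(3/4)*c/2) + C2*cos(2^(3/4)*c/2))*exp(-2^(3/4)*c/2) + (C3*sin(2^(3/4)*c/2) + C4*cos(2^(3/4)*c/2))*exp(2^(3/4)*c/2)


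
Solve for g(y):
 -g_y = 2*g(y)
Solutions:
 g(y) = C1*exp(-2*y)


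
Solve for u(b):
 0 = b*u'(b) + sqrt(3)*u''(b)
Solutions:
 u(b) = C1 + C2*erf(sqrt(2)*3^(3/4)*b/6)


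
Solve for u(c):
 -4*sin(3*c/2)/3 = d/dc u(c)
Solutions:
 u(c) = C1 + 8*cos(3*c/2)/9


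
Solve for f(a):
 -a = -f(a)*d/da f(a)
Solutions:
 f(a) = -sqrt(C1 + a^2)
 f(a) = sqrt(C1 + a^2)


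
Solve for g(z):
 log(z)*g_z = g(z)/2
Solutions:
 g(z) = C1*exp(li(z)/2)


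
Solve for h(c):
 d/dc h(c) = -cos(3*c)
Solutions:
 h(c) = C1 - sin(3*c)/3


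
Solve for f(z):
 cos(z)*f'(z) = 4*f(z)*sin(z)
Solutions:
 f(z) = C1/cos(z)^4


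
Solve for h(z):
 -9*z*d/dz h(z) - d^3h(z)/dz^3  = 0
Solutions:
 h(z) = C1 + Integral(C2*airyai(-3^(2/3)*z) + C3*airybi(-3^(2/3)*z), z)


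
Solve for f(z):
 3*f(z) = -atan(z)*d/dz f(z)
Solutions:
 f(z) = C1*exp(-3*Integral(1/atan(z), z))


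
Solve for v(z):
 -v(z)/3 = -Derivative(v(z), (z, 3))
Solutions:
 v(z) = C3*exp(3^(2/3)*z/3) + (C1*sin(3^(1/6)*z/2) + C2*cos(3^(1/6)*z/2))*exp(-3^(2/3)*z/6)


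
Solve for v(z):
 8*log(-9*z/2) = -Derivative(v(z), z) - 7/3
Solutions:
 v(z) = C1 - 8*z*log(-z) + z*(-16*log(3) + 8*log(2) + 17/3)


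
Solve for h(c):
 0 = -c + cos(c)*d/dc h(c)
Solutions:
 h(c) = C1 + Integral(c/cos(c), c)


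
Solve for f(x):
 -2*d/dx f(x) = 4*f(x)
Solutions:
 f(x) = C1*exp(-2*x)


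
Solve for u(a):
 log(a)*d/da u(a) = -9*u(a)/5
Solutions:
 u(a) = C1*exp(-9*li(a)/5)


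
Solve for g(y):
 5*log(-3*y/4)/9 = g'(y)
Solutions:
 g(y) = C1 + 5*y*log(-y)/9 + 5*y*(-2*log(2) - 1 + log(3))/9


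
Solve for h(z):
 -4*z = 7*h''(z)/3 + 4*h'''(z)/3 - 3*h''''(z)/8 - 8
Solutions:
 h(z) = C1 + C2*z + C3*exp(2*z*(8 - sqrt(190))/9) + C4*exp(2*z*(8 + sqrt(190))/9) - 2*z^3/7 + 108*z^2/49


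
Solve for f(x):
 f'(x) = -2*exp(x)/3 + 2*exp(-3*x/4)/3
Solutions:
 f(x) = C1 - 2*exp(x)/3 - 8*exp(-3*x/4)/9


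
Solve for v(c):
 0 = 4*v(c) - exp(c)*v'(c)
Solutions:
 v(c) = C1*exp(-4*exp(-c))


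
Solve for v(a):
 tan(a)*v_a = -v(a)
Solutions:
 v(a) = C1/sin(a)


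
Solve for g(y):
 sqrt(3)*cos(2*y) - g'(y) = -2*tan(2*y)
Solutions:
 g(y) = C1 - log(cos(2*y)) + sqrt(3)*sin(2*y)/2


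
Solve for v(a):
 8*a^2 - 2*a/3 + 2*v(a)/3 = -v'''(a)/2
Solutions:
 v(a) = C3*exp(-6^(2/3)*a/3) - 12*a^2 + a + (C1*sin(2^(2/3)*3^(1/6)*a/2) + C2*cos(2^(2/3)*3^(1/6)*a/2))*exp(6^(2/3)*a/6)


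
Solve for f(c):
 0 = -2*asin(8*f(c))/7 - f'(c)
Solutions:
 Integral(1/asin(8*_y), (_y, f(c))) = C1 - 2*c/7


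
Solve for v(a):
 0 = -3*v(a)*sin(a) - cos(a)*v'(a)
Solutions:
 v(a) = C1*cos(a)^3


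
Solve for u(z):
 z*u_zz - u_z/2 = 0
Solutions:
 u(z) = C1 + C2*z^(3/2)


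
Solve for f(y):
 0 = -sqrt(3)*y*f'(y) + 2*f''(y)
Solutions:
 f(y) = C1 + C2*erfi(3^(1/4)*y/2)


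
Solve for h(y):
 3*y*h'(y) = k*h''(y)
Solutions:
 h(y) = C1 + C2*erf(sqrt(6)*y*sqrt(-1/k)/2)/sqrt(-1/k)


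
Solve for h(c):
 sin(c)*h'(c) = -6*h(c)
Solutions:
 h(c) = C1*(cos(c)^3 + 3*cos(c)^2 + 3*cos(c) + 1)/(cos(c)^3 - 3*cos(c)^2 + 3*cos(c) - 1)


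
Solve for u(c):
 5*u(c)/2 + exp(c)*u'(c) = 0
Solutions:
 u(c) = C1*exp(5*exp(-c)/2)


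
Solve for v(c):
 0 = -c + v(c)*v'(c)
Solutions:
 v(c) = -sqrt(C1 + c^2)
 v(c) = sqrt(C1 + c^2)


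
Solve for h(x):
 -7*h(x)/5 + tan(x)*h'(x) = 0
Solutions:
 h(x) = C1*sin(x)^(7/5)


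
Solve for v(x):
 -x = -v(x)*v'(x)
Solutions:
 v(x) = -sqrt(C1 + x^2)
 v(x) = sqrt(C1 + x^2)


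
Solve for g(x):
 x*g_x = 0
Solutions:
 g(x) = C1


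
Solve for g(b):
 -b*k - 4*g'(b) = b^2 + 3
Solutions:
 g(b) = C1 - b^3/12 - b^2*k/8 - 3*b/4


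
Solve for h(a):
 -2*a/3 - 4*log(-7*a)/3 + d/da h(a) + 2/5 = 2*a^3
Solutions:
 h(a) = C1 + a^4/2 + a^2/3 + 4*a*log(-a)/3 + 2*a*(-13 + 10*log(7))/15


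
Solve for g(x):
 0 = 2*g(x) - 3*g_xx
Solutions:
 g(x) = C1*exp(-sqrt(6)*x/3) + C2*exp(sqrt(6)*x/3)


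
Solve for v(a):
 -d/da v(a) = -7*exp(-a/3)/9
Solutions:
 v(a) = C1 - 7*exp(-a/3)/3


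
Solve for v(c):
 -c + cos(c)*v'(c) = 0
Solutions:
 v(c) = C1 + Integral(c/cos(c), c)


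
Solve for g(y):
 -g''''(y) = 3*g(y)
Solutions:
 g(y) = (C1*sin(sqrt(2)*3^(1/4)*y/2) + C2*cos(sqrt(2)*3^(1/4)*y/2))*exp(-sqrt(2)*3^(1/4)*y/2) + (C3*sin(sqrt(2)*3^(1/4)*y/2) + C4*cos(sqrt(2)*3^(1/4)*y/2))*exp(sqrt(2)*3^(1/4)*y/2)


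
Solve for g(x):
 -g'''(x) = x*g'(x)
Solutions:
 g(x) = C1 + Integral(C2*airyai(-x) + C3*airybi(-x), x)


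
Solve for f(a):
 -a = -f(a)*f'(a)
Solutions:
 f(a) = -sqrt(C1 + a^2)
 f(a) = sqrt(C1 + a^2)


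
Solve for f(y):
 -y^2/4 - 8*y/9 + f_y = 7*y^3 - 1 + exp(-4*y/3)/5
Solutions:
 f(y) = C1 + 7*y^4/4 + y^3/12 + 4*y^2/9 - y - 3*exp(-4*y/3)/20


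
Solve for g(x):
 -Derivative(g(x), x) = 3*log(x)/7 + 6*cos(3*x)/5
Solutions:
 g(x) = C1 - 3*x*log(x)/7 + 3*x/7 - 2*sin(3*x)/5


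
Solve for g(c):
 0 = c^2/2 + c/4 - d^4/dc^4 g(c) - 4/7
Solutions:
 g(c) = C1 + C2*c + C3*c^2 + C4*c^3 + c^6/720 + c^5/480 - c^4/42


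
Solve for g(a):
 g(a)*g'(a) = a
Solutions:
 g(a) = -sqrt(C1 + a^2)
 g(a) = sqrt(C1 + a^2)


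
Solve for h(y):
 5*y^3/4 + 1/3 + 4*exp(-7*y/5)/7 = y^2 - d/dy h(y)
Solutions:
 h(y) = C1 - 5*y^4/16 + y^3/3 - y/3 + 20*exp(-7*y/5)/49


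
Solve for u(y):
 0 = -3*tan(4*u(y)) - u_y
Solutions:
 u(y) = -asin(C1*exp(-12*y))/4 + pi/4
 u(y) = asin(C1*exp(-12*y))/4


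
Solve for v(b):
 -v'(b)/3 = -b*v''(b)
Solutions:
 v(b) = C1 + C2*b^(4/3)


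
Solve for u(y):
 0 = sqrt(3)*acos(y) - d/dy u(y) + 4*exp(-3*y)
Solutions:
 u(y) = C1 + sqrt(3)*y*acos(y) - sqrt(3)*sqrt(1 - y^2) - 4*exp(-3*y)/3


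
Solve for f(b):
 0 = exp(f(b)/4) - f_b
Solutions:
 f(b) = 4*log(-1/(C1 + b)) + 8*log(2)


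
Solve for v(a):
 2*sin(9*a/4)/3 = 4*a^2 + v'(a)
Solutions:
 v(a) = C1 - 4*a^3/3 - 8*cos(9*a/4)/27


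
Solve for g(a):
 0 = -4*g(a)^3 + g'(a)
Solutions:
 g(a) = -sqrt(2)*sqrt(-1/(C1 + 4*a))/2
 g(a) = sqrt(2)*sqrt(-1/(C1 + 4*a))/2


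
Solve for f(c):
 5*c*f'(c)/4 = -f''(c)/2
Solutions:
 f(c) = C1 + C2*erf(sqrt(5)*c/2)


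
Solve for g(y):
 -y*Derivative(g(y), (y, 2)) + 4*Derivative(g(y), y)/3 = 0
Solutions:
 g(y) = C1 + C2*y^(7/3)


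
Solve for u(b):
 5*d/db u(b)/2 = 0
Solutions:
 u(b) = C1


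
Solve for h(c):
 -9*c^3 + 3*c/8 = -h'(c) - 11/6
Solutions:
 h(c) = C1 + 9*c^4/4 - 3*c^2/16 - 11*c/6


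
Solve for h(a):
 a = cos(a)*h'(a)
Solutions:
 h(a) = C1 + Integral(a/cos(a), a)


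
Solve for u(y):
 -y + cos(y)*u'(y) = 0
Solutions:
 u(y) = C1 + Integral(y/cos(y), y)


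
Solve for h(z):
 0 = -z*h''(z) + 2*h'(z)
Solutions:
 h(z) = C1 + C2*z^3


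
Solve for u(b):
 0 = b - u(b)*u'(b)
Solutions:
 u(b) = -sqrt(C1 + b^2)
 u(b) = sqrt(C1 + b^2)


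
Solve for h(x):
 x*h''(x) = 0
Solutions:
 h(x) = C1 + C2*x


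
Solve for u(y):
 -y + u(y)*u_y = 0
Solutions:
 u(y) = -sqrt(C1 + y^2)
 u(y) = sqrt(C1 + y^2)


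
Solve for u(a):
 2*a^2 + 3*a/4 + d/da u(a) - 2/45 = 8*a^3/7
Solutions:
 u(a) = C1 + 2*a^4/7 - 2*a^3/3 - 3*a^2/8 + 2*a/45


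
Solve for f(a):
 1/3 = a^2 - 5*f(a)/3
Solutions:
 f(a) = 3*a^2/5 - 1/5


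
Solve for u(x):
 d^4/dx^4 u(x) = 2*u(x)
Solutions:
 u(x) = C1*exp(-2^(1/4)*x) + C2*exp(2^(1/4)*x) + C3*sin(2^(1/4)*x) + C4*cos(2^(1/4)*x)


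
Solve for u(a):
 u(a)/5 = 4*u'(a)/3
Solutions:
 u(a) = C1*exp(3*a/20)


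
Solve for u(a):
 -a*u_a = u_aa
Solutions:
 u(a) = C1 + C2*erf(sqrt(2)*a/2)


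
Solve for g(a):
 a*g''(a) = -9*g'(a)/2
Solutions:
 g(a) = C1 + C2/a^(7/2)


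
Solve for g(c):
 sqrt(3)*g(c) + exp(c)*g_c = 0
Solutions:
 g(c) = C1*exp(sqrt(3)*exp(-c))


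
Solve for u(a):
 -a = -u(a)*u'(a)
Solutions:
 u(a) = -sqrt(C1 + a^2)
 u(a) = sqrt(C1 + a^2)


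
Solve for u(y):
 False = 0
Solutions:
 u(y) = C1 + zoo*y - 5*log(cos(3*y/4))/3


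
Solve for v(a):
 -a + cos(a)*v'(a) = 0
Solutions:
 v(a) = C1 + Integral(a/cos(a), a)


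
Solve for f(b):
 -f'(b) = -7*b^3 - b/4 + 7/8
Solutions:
 f(b) = C1 + 7*b^4/4 + b^2/8 - 7*b/8


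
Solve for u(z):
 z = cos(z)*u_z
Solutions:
 u(z) = C1 + Integral(z/cos(z), z)


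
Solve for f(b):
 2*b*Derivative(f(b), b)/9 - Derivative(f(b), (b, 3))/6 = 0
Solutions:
 f(b) = C1 + Integral(C2*airyai(6^(2/3)*b/3) + C3*airybi(6^(2/3)*b/3), b)


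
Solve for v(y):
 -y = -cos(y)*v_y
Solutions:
 v(y) = C1 + Integral(y/cos(y), y)


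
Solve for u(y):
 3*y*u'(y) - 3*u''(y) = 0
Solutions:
 u(y) = C1 + C2*erfi(sqrt(2)*y/2)


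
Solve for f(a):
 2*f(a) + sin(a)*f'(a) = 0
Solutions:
 f(a) = C1*(cos(a) + 1)/(cos(a) - 1)


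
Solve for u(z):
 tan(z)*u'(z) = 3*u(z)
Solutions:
 u(z) = C1*sin(z)^3


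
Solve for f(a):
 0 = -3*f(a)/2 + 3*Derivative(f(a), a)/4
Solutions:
 f(a) = C1*exp(2*a)


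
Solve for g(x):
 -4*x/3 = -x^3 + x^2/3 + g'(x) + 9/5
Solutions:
 g(x) = C1 + x^4/4 - x^3/9 - 2*x^2/3 - 9*x/5


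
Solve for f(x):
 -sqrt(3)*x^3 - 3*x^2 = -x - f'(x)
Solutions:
 f(x) = C1 + sqrt(3)*x^4/4 + x^3 - x^2/2


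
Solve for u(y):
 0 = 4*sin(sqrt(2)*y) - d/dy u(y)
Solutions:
 u(y) = C1 - 2*sqrt(2)*cos(sqrt(2)*y)


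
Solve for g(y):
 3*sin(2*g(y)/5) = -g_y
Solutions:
 3*y + 5*log(cos(2*g(y)/5) - 1)/4 - 5*log(cos(2*g(y)/5) + 1)/4 = C1


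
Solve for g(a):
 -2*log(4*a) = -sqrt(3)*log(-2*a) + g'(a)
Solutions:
 g(a) = C1 - a*(2 - sqrt(3))*log(a) + a*(-4*log(2) - sqrt(3) + sqrt(3)*log(2) + 2 + sqrt(3)*I*pi)


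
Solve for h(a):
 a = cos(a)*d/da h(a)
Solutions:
 h(a) = C1 + Integral(a/cos(a), a)


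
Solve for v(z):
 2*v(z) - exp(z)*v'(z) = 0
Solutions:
 v(z) = C1*exp(-2*exp(-z))


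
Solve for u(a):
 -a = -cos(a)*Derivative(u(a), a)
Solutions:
 u(a) = C1 + Integral(a/cos(a), a)


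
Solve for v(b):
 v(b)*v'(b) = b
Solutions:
 v(b) = -sqrt(C1 + b^2)
 v(b) = sqrt(C1 + b^2)


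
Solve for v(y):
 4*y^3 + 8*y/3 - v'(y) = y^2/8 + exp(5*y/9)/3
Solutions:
 v(y) = C1 + y^4 - y^3/24 + 4*y^2/3 - 3*exp(5*y/9)/5


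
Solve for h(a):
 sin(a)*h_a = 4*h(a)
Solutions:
 h(a) = C1*(cos(a)^2 - 2*cos(a) + 1)/(cos(a)^2 + 2*cos(a) + 1)


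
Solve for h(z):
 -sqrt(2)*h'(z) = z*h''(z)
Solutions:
 h(z) = C1 + C2*z^(1 - sqrt(2))


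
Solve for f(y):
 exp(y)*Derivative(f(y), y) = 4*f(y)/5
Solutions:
 f(y) = C1*exp(-4*exp(-y)/5)


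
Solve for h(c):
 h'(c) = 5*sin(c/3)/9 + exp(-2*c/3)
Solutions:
 h(c) = C1 - 5*cos(c/3)/3 - 3*exp(-2*c/3)/2


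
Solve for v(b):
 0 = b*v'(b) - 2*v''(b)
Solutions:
 v(b) = C1 + C2*erfi(b/2)


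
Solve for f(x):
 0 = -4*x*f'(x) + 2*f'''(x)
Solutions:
 f(x) = C1 + Integral(C2*airyai(2^(1/3)*x) + C3*airybi(2^(1/3)*x), x)


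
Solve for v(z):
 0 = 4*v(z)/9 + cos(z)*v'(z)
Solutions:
 v(z) = C1*(sin(z) - 1)^(2/9)/(sin(z) + 1)^(2/9)


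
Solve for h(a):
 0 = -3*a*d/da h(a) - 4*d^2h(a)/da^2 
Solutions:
 h(a) = C1 + C2*erf(sqrt(6)*a/4)


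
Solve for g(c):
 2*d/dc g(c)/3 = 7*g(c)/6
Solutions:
 g(c) = C1*exp(7*c/4)


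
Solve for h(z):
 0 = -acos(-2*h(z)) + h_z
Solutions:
 Integral(1/acos(-2*_y), (_y, h(z))) = C1 + z


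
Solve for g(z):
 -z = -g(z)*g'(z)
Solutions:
 g(z) = -sqrt(C1 + z^2)
 g(z) = sqrt(C1 + z^2)


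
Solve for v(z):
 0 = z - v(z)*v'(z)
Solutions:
 v(z) = -sqrt(C1 + z^2)
 v(z) = sqrt(C1 + z^2)


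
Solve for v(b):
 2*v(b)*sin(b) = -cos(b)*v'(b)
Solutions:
 v(b) = C1*cos(b)^2


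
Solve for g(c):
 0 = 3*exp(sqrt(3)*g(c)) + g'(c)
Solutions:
 g(c) = sqrt(3)*(2*log(1/(C1 + 3*c)) - log(3))/6


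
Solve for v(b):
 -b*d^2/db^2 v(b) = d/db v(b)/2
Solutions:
 v(b) = C1 + C2*sqrt(b)


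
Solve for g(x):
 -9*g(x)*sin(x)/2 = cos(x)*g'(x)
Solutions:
 g(x) = C1*cos(x)^(9/2)


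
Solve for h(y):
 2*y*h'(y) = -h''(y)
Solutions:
 h(y) = C1 + C2*erf(y)


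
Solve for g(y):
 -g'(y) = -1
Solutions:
 g(y) = C1 + y


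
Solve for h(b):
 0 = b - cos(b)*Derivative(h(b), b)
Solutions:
 h(b) = C1 + Integral(b/cos(b), b)


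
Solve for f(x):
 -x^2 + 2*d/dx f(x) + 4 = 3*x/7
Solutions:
 f(x) = C1 + x^3/6 + 3*x^2/28 - 2*x


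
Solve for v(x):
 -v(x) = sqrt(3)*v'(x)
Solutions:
 v(x) = C1*exp(-sqrt(3)*x/3)


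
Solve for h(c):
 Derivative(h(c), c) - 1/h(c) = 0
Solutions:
 h(c) = -sqrt(C1 + 2*c)
 h(c) = sqrt(C1 + 2*c)


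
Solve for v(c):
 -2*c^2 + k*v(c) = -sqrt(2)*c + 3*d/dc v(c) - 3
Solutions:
 v(c) = C1*exp(c*k/3) + 2*c^2/k - sqrt(2)*c/k + 12*c/k^2 - 3/k - 3*sqrt(2)/k^2 + 36/k^3


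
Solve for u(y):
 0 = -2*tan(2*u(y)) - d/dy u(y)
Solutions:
 u(y) = -asin(C1*exp(-4*y))/2 + pi/2
 u(y) = asin(C1*exp(-4*y))/2


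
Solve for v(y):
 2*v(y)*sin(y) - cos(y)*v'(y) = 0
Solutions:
 v(y) = C1/cos(y)^2


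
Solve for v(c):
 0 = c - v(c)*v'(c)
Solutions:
 v(c) = -sqrt(C1 + c^2)
 v(c) = sqrt(C1 + c^2)


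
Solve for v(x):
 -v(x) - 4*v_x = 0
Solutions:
 v(x) = C1*exp(-x/4)


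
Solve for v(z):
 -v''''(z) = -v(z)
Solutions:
 v(z) = C1*exp(-z) + C2*exp(z) + C3*sin(z) + C4*cos(z)


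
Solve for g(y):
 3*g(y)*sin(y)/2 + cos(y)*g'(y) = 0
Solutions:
 g(y) = C1*cos(y)^(3/2)


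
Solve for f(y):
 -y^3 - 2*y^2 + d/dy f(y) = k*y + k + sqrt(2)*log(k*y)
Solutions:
 f(y) = C1 + k*y^2/2 + y^4/4 + 2*y^3/3 + y*(k - sqrt(2)) + sqrt(2)*y*log(k*y)


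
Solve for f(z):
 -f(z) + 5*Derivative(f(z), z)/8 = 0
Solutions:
 f(z) = C1*exp(8*z/5)


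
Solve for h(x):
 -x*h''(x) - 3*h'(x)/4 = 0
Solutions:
 h(x) = C1 + C2*x^(1/4)


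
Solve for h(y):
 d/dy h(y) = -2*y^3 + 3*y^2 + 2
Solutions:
 h(y) = C1 - y^4/2 + y^3 + 2*y


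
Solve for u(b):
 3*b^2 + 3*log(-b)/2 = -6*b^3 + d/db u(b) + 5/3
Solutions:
 u(b) = C1 + 3*b^4/2 + b^3 + 3*b*log(-b)/2 - 19*b/6


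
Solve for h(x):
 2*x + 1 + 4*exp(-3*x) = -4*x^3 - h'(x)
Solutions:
 h(x) = C1 - x^4 - x^2 - x + 4*exp(-3*x)/3


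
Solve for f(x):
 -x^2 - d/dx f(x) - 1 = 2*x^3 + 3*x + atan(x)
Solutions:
 f(x) = C1 - x^4/2 - x^3/3 - 3*x^2/2 - x*atan(x) - x + log(x^2 + 1)/2


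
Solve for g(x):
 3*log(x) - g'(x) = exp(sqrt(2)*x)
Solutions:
 g(x) = C1 + 3*x*log(x) - 3*x - sqrt(2)*exp(sqrt(2)*x)/2


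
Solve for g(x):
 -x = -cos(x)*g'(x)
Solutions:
 g(x) = C1 + Integral(x/cos(x), x)


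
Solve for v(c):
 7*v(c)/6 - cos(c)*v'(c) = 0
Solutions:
 v(c) = C1*(sin(c) + 1)^(7/12)/(sin(c) - 1)^(7/12)


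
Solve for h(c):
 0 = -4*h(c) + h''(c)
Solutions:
 h(c) = C1*exp(-2*c) + C2*exp(2*c)


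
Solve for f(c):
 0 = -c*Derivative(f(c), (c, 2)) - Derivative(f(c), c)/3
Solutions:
 f(c) = C1 + C2*c^(2/3)


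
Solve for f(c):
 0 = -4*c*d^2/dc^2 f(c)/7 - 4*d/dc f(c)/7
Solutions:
 f(c) = C1 + C2*log(c)


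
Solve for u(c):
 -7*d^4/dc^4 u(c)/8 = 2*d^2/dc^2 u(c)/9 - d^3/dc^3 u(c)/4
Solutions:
 u(c) = C1 + C2*c + (C3*sin(sqrt(103)*c/21) + C4*cos(sqrt(103)*c/21))*exp(c/7)


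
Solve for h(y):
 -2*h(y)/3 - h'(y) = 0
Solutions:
 h(y) = C1*exp(-2*y/3)


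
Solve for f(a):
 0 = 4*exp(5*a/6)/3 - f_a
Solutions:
 f(a) = C1 + 8*exp(5*a/6)/5


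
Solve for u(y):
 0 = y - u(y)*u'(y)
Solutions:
 u(y) = -sqrt(C1 + y^2)
 u(y) = sqrt(C1 + y^2)


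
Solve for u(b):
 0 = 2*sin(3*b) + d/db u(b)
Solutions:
 u(b) = C1 + 2*cos(3*b)/3


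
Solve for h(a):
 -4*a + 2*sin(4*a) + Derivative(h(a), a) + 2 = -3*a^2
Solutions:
 h(a) = C1 - a^3 + 2*a^2 - 2*a + cos(4*a)/2


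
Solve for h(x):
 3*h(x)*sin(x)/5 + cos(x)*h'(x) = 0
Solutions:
 h(x) = C1*cos(x)^(3/5)


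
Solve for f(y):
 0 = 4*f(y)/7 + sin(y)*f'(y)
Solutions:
 f(y) = C1*(cos(y) + 1)^(2/7)/(cos(y) - 1)^(2/7)


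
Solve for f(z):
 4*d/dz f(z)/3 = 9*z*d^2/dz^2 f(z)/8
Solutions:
 f(z) = C1 + C2*z^(59/27)


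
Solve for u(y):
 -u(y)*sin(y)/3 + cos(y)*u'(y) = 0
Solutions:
 u(y) = C1/cos(y)^(1/3)


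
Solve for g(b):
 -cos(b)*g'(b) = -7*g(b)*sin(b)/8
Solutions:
 g(b) = C1/cos(b)^(7/8)


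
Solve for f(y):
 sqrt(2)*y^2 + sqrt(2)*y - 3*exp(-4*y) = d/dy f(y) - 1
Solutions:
 f(y) = C1 + sqrt(2)*y^3/3 + sqrt(2)*y^2/2 + y + 3*exp(-4*y)/4


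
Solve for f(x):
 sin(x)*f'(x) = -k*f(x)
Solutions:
 f(x) = C1*exp(k*(-log(cos(x) - 1) + log(cos(x) + 1))/2)


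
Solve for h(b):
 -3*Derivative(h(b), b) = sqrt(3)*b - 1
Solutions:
 h(b) = C1 - sqrt(3)*b^2/6 + b/3


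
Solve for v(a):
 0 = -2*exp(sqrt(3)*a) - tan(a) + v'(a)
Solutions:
 v(a) = C1 + 2*sqrt(3)*exp(sqrt(3)*a)/3 - log(cos(a))


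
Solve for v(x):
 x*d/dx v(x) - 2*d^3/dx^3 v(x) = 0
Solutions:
 v(x) = C1 + Integral(C2*airyai(2^(2/3)*x/2) + C3*airybi(2^(2/3)*x/2), x)


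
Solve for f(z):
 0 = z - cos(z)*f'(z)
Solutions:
 f(z) = C1 + Integral(z/cos(z), z)


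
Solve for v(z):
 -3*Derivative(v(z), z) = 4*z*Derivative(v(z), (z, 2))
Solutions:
 v(z) = C1 + C2*z^(1/4)


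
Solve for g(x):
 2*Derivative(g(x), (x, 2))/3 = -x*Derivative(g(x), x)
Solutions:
 g(x) = C1 + C2*erf(sqrt(3)*x/2)


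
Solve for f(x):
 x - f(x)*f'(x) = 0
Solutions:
 f(x) = -sqrt(C1 + x^2)
 f(x) = sqrt(C1 + x^2)


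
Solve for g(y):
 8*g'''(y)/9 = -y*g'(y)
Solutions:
 g(y) = C1 + Integral(C2*airyai(-3^(2/3)*y/2) + C3*airybi(-3^(2/3)*y/2), y)


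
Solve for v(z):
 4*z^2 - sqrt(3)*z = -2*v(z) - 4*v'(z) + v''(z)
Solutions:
 v(z) = C1*exp(z*(2 - sqrt(6))) + C2*exp(z*(2 + sqrt(6))) - 2*z^2 + sqrt(3)*z/2 + 8*z - 18 - sqrt(3)


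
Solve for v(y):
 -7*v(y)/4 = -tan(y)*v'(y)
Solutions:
 v(y) = C1*sin(y)^(7/4)


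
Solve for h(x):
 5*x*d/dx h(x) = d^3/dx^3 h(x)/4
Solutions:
 h(x) = C1 + Integral(C2*airyai(20^(1/3)*x) + C3*airybi(20^(1/3)*x), x)


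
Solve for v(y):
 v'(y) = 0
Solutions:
 v(y) = C1


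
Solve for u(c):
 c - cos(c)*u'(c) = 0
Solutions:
 u(c) = C1 + Integral(c/cos(c), c)


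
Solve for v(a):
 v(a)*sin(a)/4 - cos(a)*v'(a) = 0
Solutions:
 v(a) = C1/cos(a)^(1/4)


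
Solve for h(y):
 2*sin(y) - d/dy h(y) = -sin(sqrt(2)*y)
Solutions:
 h(y) = C1 - 2*cos(y) - sqrt(2)*cos(sqrt(2)*y)/2


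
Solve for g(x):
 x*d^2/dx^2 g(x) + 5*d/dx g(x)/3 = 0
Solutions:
 g(x) = C1 + C2/x^(2/3)


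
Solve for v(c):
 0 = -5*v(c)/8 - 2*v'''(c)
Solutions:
 v(c) = C3*exp(-2^(2/3)*5^(1/3)*c/4) + (C1*sin(2^(2/3)*sqrt(3)*5^(1/3)*c/8) + C2*cos(2^(2/3)*sqrt(3)*5^(1/3)*c/8))*exp(2^(2/3)*5^(1/3)*c/8)


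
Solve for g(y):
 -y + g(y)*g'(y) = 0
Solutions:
 g(y) = -sqrt(C1 + y^2)
 g(y) = sqrt(C1 + y^2)


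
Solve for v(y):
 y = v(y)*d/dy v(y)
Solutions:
 v(y) = -sqrt(C1 + y^2)
 v(y) = sqrt(C1 + y^2)


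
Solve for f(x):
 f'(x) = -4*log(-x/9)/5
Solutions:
 f(x) = C1 - 4*x*log(-x)/5 + 4*x*(1 + 2*log(3))/5


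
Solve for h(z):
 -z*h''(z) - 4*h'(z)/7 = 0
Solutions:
 h(z) = C1 + C2*z^(3/7)


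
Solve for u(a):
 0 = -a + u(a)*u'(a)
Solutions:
 u(a) = -sqrt(C1 + a^2)
 u(a) = sqrt(C1 + a^2)


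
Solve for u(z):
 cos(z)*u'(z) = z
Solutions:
 u(z) = C1 + Integral(z/cos(z), z)


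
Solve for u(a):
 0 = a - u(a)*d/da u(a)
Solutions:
 u(a) = -sqrt(C1 + a^2)
 u(a) = sqrt(C1 + a^2)


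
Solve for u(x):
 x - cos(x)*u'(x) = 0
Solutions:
 u(x) = C1 + Integral(x/cos(x), x)


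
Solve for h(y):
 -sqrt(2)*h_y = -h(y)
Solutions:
 h(y) = C1*exp(sqrt(2)*y/2)


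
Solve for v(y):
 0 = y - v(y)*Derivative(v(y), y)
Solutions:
 v(y) = -sqrt(C1 + y^2)
 v(y) = sqrt(C1 + y^2)


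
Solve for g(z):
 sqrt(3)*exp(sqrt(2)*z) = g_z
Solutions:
 g(z) = C1 + sqrt(6)*exp(sqrt(2)*z)/2


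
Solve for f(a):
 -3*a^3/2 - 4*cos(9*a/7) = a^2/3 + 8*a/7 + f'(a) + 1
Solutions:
 f(a) = C1 - 3*a^4/8 - a^3/9 - 4*a^2/7 - a - 28*sin(9*a/7)/9


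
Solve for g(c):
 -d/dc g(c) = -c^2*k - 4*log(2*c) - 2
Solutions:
 g(c) = C1 + c^3*k/3 + 4*c*log(c) - 2*c + c*log(16)


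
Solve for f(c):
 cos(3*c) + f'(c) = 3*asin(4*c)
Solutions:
 f(c) = C1 + 3*c*asin(4*c) + 3*sqrt(1 - 16*c^2)/4 - sin(3*c)/3


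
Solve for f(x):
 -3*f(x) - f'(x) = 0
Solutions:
 f(x) = C1*exp(-3*x)


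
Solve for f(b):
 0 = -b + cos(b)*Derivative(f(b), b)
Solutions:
 f(b) = C1 + Integral(b/cos(b), b)


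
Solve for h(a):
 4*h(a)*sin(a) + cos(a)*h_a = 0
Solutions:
 h(a) = C1*cos(a)^4


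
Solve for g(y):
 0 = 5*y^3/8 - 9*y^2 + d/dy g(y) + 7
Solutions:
 g(y) = C1 - 5*y^4/32 + 3*y^3 - 7*y


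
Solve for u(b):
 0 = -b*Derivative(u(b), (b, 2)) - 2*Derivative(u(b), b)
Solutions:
 u(b) = C1 + C2/b


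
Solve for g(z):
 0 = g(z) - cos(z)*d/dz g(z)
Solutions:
 g(z) = C1*sqrt(sin(z) + 1)/sqrt(sin(z) - 1)


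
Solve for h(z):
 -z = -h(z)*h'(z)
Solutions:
 h(z) = -sqrt(C1 + z^2)
 h(z) = sqrt(C1 + z^2)


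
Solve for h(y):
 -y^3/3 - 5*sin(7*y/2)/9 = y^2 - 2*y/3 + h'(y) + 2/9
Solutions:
 h(y) = C1 - y^4/12 - y^3/3 + y^2/3 - 2*y/9 + 10*cos(7*y/2)/63


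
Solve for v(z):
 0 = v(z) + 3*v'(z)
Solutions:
 v(z) = C1*exp(-z/3)


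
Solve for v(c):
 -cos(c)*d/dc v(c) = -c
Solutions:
 v(c) = C1 + Integral(c/cos(c), c)


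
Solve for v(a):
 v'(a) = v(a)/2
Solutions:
 v(a) = C1*exp(a/2)


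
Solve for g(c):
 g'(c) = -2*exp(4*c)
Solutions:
 g(c) = C1 - exp(4*c)/2


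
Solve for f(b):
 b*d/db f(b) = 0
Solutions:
 f(b) = C1


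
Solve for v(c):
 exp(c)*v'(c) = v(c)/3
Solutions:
 v(c) = C1*exp(-exp(-c)/3)


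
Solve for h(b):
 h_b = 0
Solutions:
 h(b) = C1


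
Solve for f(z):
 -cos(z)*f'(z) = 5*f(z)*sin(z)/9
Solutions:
 f(z) = C1*cos(z)^(5/9)


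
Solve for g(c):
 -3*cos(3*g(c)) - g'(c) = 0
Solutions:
 g(c) = -asin((C1 + exp(18*c))/(C1 - exp(18*c)))/3 + pi/3
 g(c) = asin((C1 + exp(18*c))/(C1 - exp(18*c)))/3


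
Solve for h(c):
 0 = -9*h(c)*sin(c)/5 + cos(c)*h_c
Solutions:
 h(c) = C1/cos(c)^(9/5)


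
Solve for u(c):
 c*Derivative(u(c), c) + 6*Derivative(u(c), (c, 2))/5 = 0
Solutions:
 u(c) = C1 + C2*erf(sqrt(15)*c/6)


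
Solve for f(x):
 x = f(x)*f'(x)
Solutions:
 f(x) = -sqrt(C1 + x^2)
 f(x) = sqrt(C1 + x^2)


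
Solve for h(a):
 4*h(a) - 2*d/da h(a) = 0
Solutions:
 h(a) = C1*exp(2*a)


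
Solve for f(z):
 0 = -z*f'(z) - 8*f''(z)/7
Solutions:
 f(z) = C1 + C2*erf(sqrt(7)*z/4)


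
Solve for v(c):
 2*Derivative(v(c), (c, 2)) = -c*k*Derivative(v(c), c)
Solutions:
 v(c) = Piecewise((-sqrt(pi)*C1*erf(c*sqrt(k)/2)/sqrt(k) - C2, (k > 0) | (k < 0)), (-C1*c - C2, True))


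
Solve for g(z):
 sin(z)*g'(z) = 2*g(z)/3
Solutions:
 g(z) = C1*(cos(z) - 1)^(1/3)/(cos(z) + 1)^(1/3)


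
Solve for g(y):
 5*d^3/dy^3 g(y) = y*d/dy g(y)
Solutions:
 g(y) = C1 + Integral(C2*airyai(5^(2/3)*y/5) + C3*airybi(5^(2/3)*y/5), y)


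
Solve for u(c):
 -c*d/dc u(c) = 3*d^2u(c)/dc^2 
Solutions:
 u(c) = C1 + C2*erf(sqrt(6)*c/6)


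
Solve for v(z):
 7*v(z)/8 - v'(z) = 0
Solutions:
 v(z) = C1*exp(7*z/8)


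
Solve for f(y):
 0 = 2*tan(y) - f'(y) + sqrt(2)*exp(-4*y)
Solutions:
 f(y) = C1 + log(tan(y)^2 + 1) - sqrt(2)*exp(-4*y)/4


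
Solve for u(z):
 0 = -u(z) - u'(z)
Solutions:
 u(z) = C1*exp(-z)


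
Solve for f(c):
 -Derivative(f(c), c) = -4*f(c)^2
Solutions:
 f(c) = -1/(C1 + 4*c)


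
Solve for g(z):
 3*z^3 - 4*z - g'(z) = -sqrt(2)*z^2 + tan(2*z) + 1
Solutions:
 g(z) = C1 + 3*z^4/4 + sqrt(2)*z^3/3 - 2*z^2 - z + log(cos(2*z))/2


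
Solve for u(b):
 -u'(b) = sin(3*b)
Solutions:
 u(b) = C1 + cos(3*b)/3


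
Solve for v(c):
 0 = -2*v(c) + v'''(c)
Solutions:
 v(c) = C3*exp(2^(1/3)*c) + (C1*sin(2^(1/3)*sqrt(3)*c/2) + C2*cos(2^(1/3)*sqrt(3)*c/2))*exp(-2^(1/3)*c/2)


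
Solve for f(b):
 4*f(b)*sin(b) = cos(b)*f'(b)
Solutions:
 f(b) = C1/cos(b)^4


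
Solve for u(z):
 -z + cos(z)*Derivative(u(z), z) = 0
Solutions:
 u(z) = C1 + Integral(z/cos(z), z)


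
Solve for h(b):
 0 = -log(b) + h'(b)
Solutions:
 h(b) = C1 + b*log(b) - b


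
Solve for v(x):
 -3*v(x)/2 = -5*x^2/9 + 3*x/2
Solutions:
 v(x) = x*(10*x - 27)/27


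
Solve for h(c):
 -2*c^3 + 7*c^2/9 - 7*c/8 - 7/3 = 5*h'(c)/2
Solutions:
 h(c) = C1 - c^4/5 + 14*c^3/135 - 7*c^2/40 - 14*c/15


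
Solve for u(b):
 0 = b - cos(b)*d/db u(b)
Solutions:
 u(b) = C1 + Integral(b/cos(b), b)


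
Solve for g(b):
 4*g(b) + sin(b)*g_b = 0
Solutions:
 g(b) = C1*(cos(b)^2 + 2*cos(b) + 1)/(cos(b)^2 - 2*cos(b) + 1)


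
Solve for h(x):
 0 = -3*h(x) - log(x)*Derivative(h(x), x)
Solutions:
 h(x) = C1*exp(-3*li(x))


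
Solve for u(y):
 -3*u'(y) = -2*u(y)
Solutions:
 u(y) = C1*exp(2*y/3)


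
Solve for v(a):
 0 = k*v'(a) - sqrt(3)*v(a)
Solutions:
 v(a) = C1*exp(sqrt(3)*a/k)


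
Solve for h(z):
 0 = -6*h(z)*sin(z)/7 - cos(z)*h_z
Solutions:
 h(z) = C1*cos(z)^(6/7)


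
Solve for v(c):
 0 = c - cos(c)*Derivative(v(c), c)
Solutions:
 v(c) = C1 + Integral(c/cos(c), c)


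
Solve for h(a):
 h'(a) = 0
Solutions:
 h(a) = C1


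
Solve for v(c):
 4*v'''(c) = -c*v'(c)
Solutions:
 v(c) = C1 + Integral(C2*airyai(-2^(1/3)*c/2) + C3*airybi(-2^(1/3)*c/2), c)


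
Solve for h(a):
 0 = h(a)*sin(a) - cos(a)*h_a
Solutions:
 h(a) = C1/cos(a)


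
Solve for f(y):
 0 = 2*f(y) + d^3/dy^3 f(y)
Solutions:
 f(y) = C3*exp(-2^(1/3)*y) + (C1*sin(2^(1/3)*sqrt(3)*y/2) + C2*cos(2^(1/3)*sqrt(3)*y/2))*exp(2^(1/3)*y/2)


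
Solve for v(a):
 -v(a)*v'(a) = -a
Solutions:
 v(a) = -sqrt(C1 + a^2)
 v(a) = sqrt(C1 + a^2)


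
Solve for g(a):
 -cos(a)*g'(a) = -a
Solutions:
 g(a) = C1 + Integral(a/cos(a), a)


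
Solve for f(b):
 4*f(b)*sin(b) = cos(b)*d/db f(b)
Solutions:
 f(b) = C1/cos(b)^4


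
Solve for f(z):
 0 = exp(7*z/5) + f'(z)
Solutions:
 f(z) = C1 - 5*exp(7*z/5)/7


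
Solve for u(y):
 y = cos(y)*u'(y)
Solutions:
 u(y) = C1 + Integral(y/cos(y), y)


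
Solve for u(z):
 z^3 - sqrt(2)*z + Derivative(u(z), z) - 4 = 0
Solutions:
 u(z) = C1 - z^4/4 + sqrt(2)*z^2/2 + 4*z


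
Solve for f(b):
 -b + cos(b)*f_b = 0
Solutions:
 f(b) = C1 + Integral(b/cos(b), b)


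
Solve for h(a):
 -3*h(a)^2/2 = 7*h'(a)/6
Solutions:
 h(a) = 7/(C1 + 9*a)


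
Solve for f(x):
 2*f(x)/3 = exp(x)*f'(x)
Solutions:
 f(x) = C1*exp(-2*exp(-x)/3)


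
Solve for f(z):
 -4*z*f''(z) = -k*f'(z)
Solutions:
 f(z) = C1 + z^(re(k)/4 + 1)*(C2*sin(log(z)*Abs(im(k))/4) + C3*cos(log(z)*im(k)/4))


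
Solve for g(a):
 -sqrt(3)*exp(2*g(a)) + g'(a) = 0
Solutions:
 g(a) = log(-sqrt(-1/(C1 + sqrt(3)*a))) - log(2)/2
 g(a) = log(-1/(C1 + sqrt(3)*a))/2 - log(2)/2


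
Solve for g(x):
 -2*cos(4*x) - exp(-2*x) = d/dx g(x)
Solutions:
 g(x) = C1 - sin(4*x)/2 + exp(-2*x)/2


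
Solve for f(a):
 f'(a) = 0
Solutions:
 f(a) = C1


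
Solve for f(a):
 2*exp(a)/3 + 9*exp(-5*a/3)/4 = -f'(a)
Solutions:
 f(a) = C1 - 2*exp(a)/3 + 27*exp(-5*a/3)/20


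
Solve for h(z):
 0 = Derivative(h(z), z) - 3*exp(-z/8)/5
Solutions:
 h(z) = C1 - 24*exp(-z/8)/5


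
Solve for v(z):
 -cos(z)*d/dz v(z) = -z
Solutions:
 v(z) = C1 + Integral(z/cos(z), z)


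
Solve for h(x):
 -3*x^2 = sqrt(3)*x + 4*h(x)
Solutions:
 h(x) = x*(-3*x - sqrt(3))/4


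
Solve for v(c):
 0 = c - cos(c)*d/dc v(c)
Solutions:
 v(c) = C1 + Integral(c/cos(c), c)


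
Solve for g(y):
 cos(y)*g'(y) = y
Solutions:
 g(y) = C1 + Integral(y/cos(y), y)


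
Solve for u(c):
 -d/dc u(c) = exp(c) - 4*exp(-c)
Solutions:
 u(c) = C1 - exp(c) - 4*exp(-c)


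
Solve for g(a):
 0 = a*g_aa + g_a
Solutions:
 g(a) = C1 + C2*log(a)


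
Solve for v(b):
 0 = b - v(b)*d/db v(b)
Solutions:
 v(b) = -sqrt(C1 + b^2)
 v(b) = sqrt(C1 + b^2)


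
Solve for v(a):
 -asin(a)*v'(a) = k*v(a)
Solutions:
 v(a) = C1*exp(-k*Integral(1/asin(a), a))


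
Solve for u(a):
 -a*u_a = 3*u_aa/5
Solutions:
 u(a) = C1 + C2*erf(sqrt(30)*a/6)


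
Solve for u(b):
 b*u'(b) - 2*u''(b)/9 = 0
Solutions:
 u(b) = C1 + C2*erfi(3*b/2)


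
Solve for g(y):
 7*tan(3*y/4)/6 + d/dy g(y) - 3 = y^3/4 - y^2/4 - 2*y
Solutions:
 g(y) = C1 + y^4/16 - y^3/12 - y^2 + 3*y + 14*log(cos(3*y/4))/9


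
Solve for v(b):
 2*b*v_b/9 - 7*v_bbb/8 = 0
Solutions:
 v(b) = C1 + Integral(C2*airyai(2*294^(1/3)*b/21) + C3*airybi(2*294^(1/3)*b/21), b)


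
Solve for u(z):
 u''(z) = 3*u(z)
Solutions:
 u(z) = C1*exp(-sqrt(3)*z) + C2*exp(sqrt(3)*z)


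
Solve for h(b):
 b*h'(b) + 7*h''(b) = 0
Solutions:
 h(b) = C1 + C2*erf(sqrt(14)*b/14)


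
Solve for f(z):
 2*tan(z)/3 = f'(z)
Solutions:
 f(z) = C1 - 2*log(cos(z))/3


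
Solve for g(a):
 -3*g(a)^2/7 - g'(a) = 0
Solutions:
 g(a) = 7/(C1 + 3*a)


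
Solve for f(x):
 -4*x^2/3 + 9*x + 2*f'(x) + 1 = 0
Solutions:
 f(x) = C1 + 2*x^3/9 - 9*x^2/4 - x/2


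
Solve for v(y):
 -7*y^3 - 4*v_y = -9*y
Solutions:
 v(y) = C1 - 7*y^4/16 + 9*y^2/8


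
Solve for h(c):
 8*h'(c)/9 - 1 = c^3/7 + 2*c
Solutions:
 h(c) = C1 + 9*c^4/224 + 9*c^2/8 + 9*c/8


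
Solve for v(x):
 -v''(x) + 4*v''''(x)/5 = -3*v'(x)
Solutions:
 v(x) = C1 + C2*exp(15^(1/3)*x*(15^(1/3)/(sqrt(714) + 27)^(1/3) + (sqrt(714) + 27)^(1/3))/12)*sin(3^(1/6)*5^(1/3)*x*(-3^(2/3)*(sqrt(714) + 27)^(1/3) + 3*5^(1/3)/(sqrt(714) + 27)^(1/3))/12) + C3*exp(15^(1/3)*x*(15^(1/3)/(sqrt(714) + 27)^(1/3) + (sqrt(714) + 27)^(1/3))/12)*cos(3^(1/6)*5^(1/3)*x*(-3^(2/3)*(sqrt(714) + 27)^(1/3) + 3*5^(1/3)/(sqrt(714) + 27)^(1/3))/12) + C4*exp(-15^(1/3)*x*(15^(1/3)/(sqrt(714) + 27)^(1/3) + (sqrt(714) + 27)^(1/3))/6)


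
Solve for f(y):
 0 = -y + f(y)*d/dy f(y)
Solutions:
 f(y) = -sqrt(C1 + y^2)
 f(y) = sqrt(C1 + y^2)


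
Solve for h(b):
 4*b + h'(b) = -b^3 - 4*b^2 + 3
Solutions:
 h(b) = C1 - b^4/4 - 4*b^3/3 - 2*b^2 + 3*b


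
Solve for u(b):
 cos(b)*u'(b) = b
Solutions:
 u(b) = C1 + Integral(b/cos(b), b)


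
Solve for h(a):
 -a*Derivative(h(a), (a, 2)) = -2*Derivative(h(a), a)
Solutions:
 h(a) = C1 + C2*a^3


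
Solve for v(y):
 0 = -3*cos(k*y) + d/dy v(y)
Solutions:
 v(y) = C1 + 3*sin(k*y)/k


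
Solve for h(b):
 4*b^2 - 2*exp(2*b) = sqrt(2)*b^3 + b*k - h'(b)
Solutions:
 h(b) = C1 + sqrt(2)*b^4/4 - 4*b^3/3 + b^2*k/2 + exp(2*b)


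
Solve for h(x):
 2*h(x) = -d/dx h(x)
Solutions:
 h(x) = C1*exp(-2*x)


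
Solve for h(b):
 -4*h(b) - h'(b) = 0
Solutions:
 h(b) = C1*exp(-4*b)


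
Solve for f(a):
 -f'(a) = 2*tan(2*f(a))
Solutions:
 f(a) = -asin(C1*exp(-4*a))/2 + pi/2
 f(a) = asin(C1*exp(-4*a))/2


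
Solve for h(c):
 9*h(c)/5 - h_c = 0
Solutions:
 h(c) = C1*exp(9*c/5)


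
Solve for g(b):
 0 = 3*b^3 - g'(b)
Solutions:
 g(b) = C1 + 3*b^4/4


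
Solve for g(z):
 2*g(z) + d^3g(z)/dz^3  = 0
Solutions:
 g(z) = C3*exp(-2^(1/3)*z) + (C1*sin(2^(1/3)*sqrt(3)*z/2) + C2*cos(2^(1/3)*sqrt(3)*z/2))*exp(2^(1/3)*z/2)


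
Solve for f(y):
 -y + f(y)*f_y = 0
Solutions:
 f(y) = -sqrt(C1 + y^2)
 f(y) = sqrt(C1 + y^2)


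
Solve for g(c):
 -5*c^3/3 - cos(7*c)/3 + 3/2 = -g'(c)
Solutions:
 g(c) = C1 + 5*c^4/12 - 3*c/2 + sin(7*c)/21


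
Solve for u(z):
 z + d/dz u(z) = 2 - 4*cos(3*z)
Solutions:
 u(z) = C1 - z^2/2 + 2*z - 4*sin(3*z)/3


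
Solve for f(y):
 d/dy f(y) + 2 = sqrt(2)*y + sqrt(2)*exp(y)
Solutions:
 f(y) = C1 + sqrt(2)*y^2/2 - 2*y + sqrt(2)*exp(y)


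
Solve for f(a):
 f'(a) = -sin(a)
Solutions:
 f(a) = C1 + cos(a)


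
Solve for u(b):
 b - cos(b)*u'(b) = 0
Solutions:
 u(b) = C1 + Integral(b/cos(b), b)


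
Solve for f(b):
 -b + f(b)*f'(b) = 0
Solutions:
 f(b) = -sqrt(C1 + b^2)
 f(b) = sqrt(C1 + b^2)


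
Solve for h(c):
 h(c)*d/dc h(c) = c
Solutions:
 h(c) = -sqrt(C1 + c^2)
 h(c) = sqrt(C1 + c^2)


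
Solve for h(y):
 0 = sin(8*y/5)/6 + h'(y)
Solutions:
 h(y) = C1 + 5*cos(8*y/5)/48


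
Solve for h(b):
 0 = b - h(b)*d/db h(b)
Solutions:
 h(b) = -sqrt(C1 + b^2)
 h(b) = sqrt(C1 + b^2)


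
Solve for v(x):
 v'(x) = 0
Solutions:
 v(x) = C1


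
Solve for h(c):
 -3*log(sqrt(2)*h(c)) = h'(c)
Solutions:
 2*Integral(1/(2*log(_y) + log(2)), (_y, h(c)))/3 = C1 - c


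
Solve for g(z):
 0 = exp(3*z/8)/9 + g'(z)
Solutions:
 g(z) = C1 - 8*exp(3*z/8)/27


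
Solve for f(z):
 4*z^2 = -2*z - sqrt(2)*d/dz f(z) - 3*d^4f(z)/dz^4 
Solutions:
 f(z) = C1 + C4*exp(-2^(1/6)*3^(2/3)*z/3) - 2*sqrt(2)*z^3/3 - sqrt(2)*z^2/2 + (C2*sin(6^(1/6)*z/2) + C3*cos(6^(1/6)*z/2))*exp(2^(1/6)*3^(2/3)*z/6)


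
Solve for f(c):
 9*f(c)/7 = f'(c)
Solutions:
 f(c) = C1*exp(9*c/7)


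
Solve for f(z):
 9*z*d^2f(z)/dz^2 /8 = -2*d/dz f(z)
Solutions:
 f(z) = C1 + C2/z^(7/9)


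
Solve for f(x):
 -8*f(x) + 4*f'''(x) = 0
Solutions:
 f(x) = C3*exp(2^(1/3)*x) + (C1*sin(2^(1/3)*sqrt(3)*x/2) + C2*cos(2^(1/3)*sqrt(3)*x/2))*exp(-2^(1/3)*x/2)


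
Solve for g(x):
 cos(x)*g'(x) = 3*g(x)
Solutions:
 g(x) = C1*(sin(x) + 1)^(3/2)/(sin(x) - 1)^(3/2)


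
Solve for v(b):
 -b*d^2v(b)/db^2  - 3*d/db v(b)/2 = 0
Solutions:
 v(b) = C1 + C2/sqrt(b)


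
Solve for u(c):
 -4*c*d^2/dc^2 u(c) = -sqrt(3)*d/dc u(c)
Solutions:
 u(c) = C1 + C2*c^(sqrt(3)/4 + 1)


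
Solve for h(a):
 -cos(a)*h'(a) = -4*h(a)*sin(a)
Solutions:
 h(a) = C1/cos(a)^4


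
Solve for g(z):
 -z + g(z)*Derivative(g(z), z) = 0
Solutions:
 g(z) = -sqrt(C1 + z^2)
 g(z) = sqrt(C1 + z^2)


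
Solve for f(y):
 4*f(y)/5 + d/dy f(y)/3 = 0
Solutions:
 f(y) = C1*exp(-12*y/5)


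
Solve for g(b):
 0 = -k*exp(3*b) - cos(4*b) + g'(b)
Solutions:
 g(b) = C1 + k*exp(3*b)/3 + sin(4*b)/4


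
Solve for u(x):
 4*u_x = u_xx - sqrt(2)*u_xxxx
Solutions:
 u(x) = C1 + C2*exp(3^(1/3)*x*(sqrt(2)*3^(1/3)/(sqrt(3)*sqrt(216 - sqrt(2))/2 + 9*sqrt(2))^(1/3) + 2*(sqrt(3)*sqrt(216 - sqrt(2))/2 + 9*sqrt(2))^(1/3))/12)*sin(x*(-3*sqrt(6)/(3*sqrt(3)*sqrt(216 - sqrt(2))/2 + 27*sqrt(2))^(1/3) + 2*sqrt(3)*(3*sqrt(3)*sqrt(216 - sqrt(2))/2 + 27*sqrt(2))^(1/3))/12) + C3*exp(3^(1/3)*x*(sqrt(2)*3^(1/3)/(sqrt(3)*sqrt(216 - sqrt(2))/2 + 9*sqrt(2))^(1/3) + 2*(sqrt(3)*sqrt(216 - sqrt(2))/2 + 9*sqrt(2))^(1/3))/12)*cos(x*(-3*sqrt(6)/(3*sqrt(3)*sqrt(216 - sqrt(2))/2 + 27*sqrt(2))^(1/3) + 2*sqrt(3)*(3*sqrt(3)*sqrt(216 - sqrt(2))/2 + 27*sqrt(2))^(1/3))/12) + C4*exp(-3^(1/3)*x*(sqrt(2)*3^(1/3)/(sqrt(3)*sqrt(216 - sqrt(2))/2 + 9*sqrt(2))^(1/3) + 2*(sqrt(3)*sqrt(216 - sqrt(2))/2 + 9*sqrt(2))^(1/3))/6)


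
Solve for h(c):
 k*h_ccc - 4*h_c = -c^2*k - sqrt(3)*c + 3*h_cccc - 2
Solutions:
 h(c) = C1 + C2*exp(c*(-k^2/(-k^3/27 + sqrt(-k^6 + (486 - k^3)^2)/27 + 18)^(1/3) + 3*k - 9*(-k^3/27 + sqrt(-k^6 + (486 - k^3)^2)/27 + 18)^(1/3))/27) + C3*exp(c*(-4*k^2/((-1 + sqrt(3)*I)*(-k^3/27 + sqrt(-k^6 + (486 - k^3)^2)/27 + 18)^(1/3)) + 6*k + 9*(-k^3/27 + sqrt(-k^6 + (486 - k^3)^2)/27 + 18)^(1/3) - 9*sqrt(3)*I*(-k^3/27 + sqrt(-k^6 + (486 - k^3)^2)/27 + 18)^(1/3))/54) + C4*exp(c*(4*k^2/((1 + sqrt(3)*I)*(-k^3/27 + sqrt(-k^6 + (486 - k^3)^2)/27 + 18)^(1/3)) + 6*k + 9*(-k^3/27 + sqrt(-k^6 + (486 - k^3)^2)/27 + 18)^(1/3) + 9*sqrt(3)*I*(-k^3/27 + sqrt(-k^6 + (486 - k^3)^2)/27 + 18)^(1/3))/54) + c^3*k/12 + sqrt(3)*c^2/8 + c*k^2/8 + c/2
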